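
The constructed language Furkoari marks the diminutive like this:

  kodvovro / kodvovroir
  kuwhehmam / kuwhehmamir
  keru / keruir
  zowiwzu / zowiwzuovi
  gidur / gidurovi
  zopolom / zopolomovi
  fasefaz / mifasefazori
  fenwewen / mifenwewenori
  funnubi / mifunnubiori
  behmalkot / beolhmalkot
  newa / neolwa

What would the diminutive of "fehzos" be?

"fehzos" begins with f-. The stems beginning with f- (fasefaz → mifasefazori, fenwewen → mifenwewenori, funnubi → mifunnubiori) add mi- … -ori around the stem.
So fehzos → mifehzosori.

mifehzosori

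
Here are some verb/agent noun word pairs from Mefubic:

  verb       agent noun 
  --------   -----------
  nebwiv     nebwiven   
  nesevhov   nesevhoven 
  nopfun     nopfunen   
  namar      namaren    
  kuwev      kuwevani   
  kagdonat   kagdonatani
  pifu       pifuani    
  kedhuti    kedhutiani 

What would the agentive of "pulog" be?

pulogani

nebwiv and kuwev both end in -v yet inflect differently (nebwiven, kuwevani), so the final letter is not what conditions the rule; the first letter is.
"pulog" begins with p-. The one such stem in the data (pifu → pifuani) adds -ani, so the same rule applies.
So pulog → pulogani.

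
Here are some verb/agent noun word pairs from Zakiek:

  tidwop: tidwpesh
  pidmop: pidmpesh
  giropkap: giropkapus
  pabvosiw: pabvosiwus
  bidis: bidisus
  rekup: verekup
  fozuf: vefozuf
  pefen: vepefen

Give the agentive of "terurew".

veterurew

"terurew" has last vowel 'e'. The one such stem in the data (pefen → vepefen) adds the prefix ve-, so the same rule applies.
The other patterns: stems whose last vowel is 'o' delete the last vowel and add -esh; stems whose last vowel is 'a' or 'i' add -us.
So terurew → veterurew.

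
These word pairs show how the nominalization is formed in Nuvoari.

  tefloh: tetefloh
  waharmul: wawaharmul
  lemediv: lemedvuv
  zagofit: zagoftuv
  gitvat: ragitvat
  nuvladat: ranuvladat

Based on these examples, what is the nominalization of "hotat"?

rahotat

zagofit and gitvat both end in -t yet inflect differently (zagoftuv, ragitvat), so the final letter is not what conditions the rule; the last vowel is.
"hotat" has last vowel 'a'. The stems whose last vowel is 'a' (gitvat → ragitvat, nuvladat → ranuvladat) add the prefix ra-.
The other patterns: stems whose last vowel is 'o' or 'u' repeat the first consonant+vowel as a prefix; stems whose last vowel is 'i' delete the last vowel and add -uv.
So hotat → rahotat.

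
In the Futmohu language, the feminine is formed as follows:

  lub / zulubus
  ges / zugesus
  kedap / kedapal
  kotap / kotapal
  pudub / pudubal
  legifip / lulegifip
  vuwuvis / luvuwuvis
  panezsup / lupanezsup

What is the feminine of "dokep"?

"dokep" has 2 vowels. The stems with 2 vowels (kedap → kedapal, kotap → kotapal, pudub → pudubal) add -al.
So dokep → dokepal.

dokepal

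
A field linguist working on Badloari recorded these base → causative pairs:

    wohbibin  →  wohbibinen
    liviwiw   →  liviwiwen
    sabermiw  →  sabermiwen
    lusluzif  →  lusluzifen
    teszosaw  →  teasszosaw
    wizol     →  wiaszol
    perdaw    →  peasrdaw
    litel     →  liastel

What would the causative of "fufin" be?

liviwiw and teszosaw both end in -w yet inflect differently (liviwiwen, teasszosaw), so the final letter is not what conditions the rule; the last vowel is.
"fufin" has last vowel 'i'. The stems whose last vowel is 'i' (wohbibin → wohbibinen, liviwiw → liviwiwen, sabermiw → sabermiwen) add -en.
The other pattern: stems whose last vowel is 'a', 'e' or 'o' insert -as- after the first vowel.
So fufin → fufinen.

fufinen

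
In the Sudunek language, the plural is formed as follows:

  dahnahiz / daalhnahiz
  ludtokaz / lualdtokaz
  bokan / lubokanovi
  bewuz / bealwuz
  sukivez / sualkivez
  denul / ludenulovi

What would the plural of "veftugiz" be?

vealftugiz

bewuz and denul both have last vowel 'u' yet inflect differently (bealwuz, ludenulovi), so the last vowel is not what conditions the rule; the final letter is.
"veftugiz" ends in -z. The stems ending in -z (bewuz → bealwuz, sukivez → sualkivez, dahnahiz → daalhnahiz) insert -al- after the first vowel.
So veftugiz → vealftugiz.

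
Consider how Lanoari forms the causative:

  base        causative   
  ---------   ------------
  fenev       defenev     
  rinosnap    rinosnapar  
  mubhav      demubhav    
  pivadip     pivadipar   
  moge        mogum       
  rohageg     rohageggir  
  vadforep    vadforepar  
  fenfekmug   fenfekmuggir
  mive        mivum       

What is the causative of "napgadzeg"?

napgadzeggir

"napgadzeg" ends in -g. The stems ending in -g (fenfekmug → fenfekmuggir, rohageg → rohageggir) double the final consonant and add -ir.
So napgadzeg → napgadzeggir.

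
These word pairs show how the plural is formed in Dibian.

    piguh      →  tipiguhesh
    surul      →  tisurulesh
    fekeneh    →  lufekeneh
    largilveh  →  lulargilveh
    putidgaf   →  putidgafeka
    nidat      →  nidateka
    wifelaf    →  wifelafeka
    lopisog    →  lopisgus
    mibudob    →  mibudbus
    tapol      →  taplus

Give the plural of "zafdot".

piguh and fekeneh both end in -h yet inflect differently (tipiguhesh, lufekeneh), so the final letter is not what conditions the rule; the last vowel is.
"zafdot" has last vowel 'o'. The stems whose last vowel is 'o' (lopisog → lopisgus, mibudob → mibudbus, tapol → taplus) delete the last vowel and add -us.
The other patterns: stems whose last vowel is 'u' add ti- … -esh around the stem; stems whose last vowel is 'e' add the prefix lu-; stems whose last vowel is 'a' add -eka.
So zafdot → zafdtus.

zafdtus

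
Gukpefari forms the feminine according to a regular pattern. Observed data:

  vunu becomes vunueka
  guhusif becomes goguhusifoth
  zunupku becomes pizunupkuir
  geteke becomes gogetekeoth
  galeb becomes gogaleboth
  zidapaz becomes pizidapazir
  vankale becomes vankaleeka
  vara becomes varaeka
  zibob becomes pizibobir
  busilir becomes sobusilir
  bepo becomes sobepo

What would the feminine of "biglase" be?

sobiglase

vunu and zunupku both end in -u yet inflect differently (vunueka, pizunupkuir), so the final letter is not what conditions the rule; the first letter is.
"biglase" begins with b-. The stems beginning with b- (busilir → sobusilir, bepo → sobepo) add the prefix so-.
So biglase → sobiglase.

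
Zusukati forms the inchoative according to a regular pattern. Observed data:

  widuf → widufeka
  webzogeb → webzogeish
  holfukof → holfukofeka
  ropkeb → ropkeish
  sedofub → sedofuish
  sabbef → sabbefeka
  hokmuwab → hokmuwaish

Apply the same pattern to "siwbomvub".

siwbomvuish

"siwbomvub" ends in -b. The stems ending in -b (sedofub → sedofuish, webzogeb → webzogeish, hokmuwab → hokmuwaish) drop the final letter and add -ish.
So siwbomvub → siwbomvuish.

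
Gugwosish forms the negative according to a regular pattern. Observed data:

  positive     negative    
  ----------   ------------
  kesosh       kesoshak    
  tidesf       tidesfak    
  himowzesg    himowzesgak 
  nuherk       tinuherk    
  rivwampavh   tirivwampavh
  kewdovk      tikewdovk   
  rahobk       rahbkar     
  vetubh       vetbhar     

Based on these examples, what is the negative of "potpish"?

kesosh and rivwampavh both end in -h yet inflect differently (kesoshak, tirivwampavh), so the final letter is not what conditions the rule; the second-to-last letter is.
"potpish" has second-to-last letter 's'. The stems whose second-to-last letter is 's' (kesosh → kesoshak, tidesf → tidesfak, himowzesg → himowzesgak) add -ak.
The other patterns: stems whose second-to-last letter is 'r' or 'v' add the prefix ti-; stems whose second-to-last letter is 'b' delete the last vowel and add -ar.
So potpish → potpishak.

potpishak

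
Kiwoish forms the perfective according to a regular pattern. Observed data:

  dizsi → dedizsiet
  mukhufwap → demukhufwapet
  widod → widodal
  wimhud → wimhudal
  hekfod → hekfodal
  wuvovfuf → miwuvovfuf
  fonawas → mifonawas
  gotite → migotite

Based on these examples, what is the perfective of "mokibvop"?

demokibvopet

wimhud and wuvovfuf both have last vowel 'u' yet inflect differently (wimhudal, miwuvovfuf), so the last vowel is not what conditions the rule; the final letter is.
"mokibvop" ends in -p. The one such stem in the data (mukhufwap → demukhufwapet) adds de- … -et around the stem, so the same rule applies.
So mokibvop → demokibvopet.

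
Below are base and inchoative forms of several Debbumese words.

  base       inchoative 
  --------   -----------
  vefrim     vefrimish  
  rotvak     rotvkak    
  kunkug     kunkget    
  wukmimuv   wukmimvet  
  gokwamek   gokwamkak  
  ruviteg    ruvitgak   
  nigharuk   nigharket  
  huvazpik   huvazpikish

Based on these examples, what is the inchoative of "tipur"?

tipret

huvazpik and nigharuk both end in -k yet inflect differently (huvazpikish, nigharket), so the final letter is not what conditions the rule; the last vowel is.
"tipur" has last vowel 'u'. The stems whose last vowel is 'u' (nigharuk → nigharket, wukmimuv → wukmimvet, kunkug → kunkget) delete the last vowel and add -et.
The other patterns: stems whose last vowel is 'i' add -ish; stems whose last vowel is 'a' or 'e' delete the last vowel and add -ak.
So tipur → tipret.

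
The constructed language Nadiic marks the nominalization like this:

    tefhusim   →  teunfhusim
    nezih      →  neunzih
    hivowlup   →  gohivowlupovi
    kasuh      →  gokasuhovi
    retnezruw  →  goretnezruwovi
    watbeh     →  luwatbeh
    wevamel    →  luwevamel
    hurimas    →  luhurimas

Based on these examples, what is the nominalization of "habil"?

nezih and kasuh both end in -h yet inflect differently (neunzih, gokasuhovi), so the final letter is not what conditions the rule; the last vowel is.
"habil" has last vowel 'i'. The stems whose last vowel is 'i' (tefhusim → teunfhusim, nezih → neunzih) insert -un- after the first vowel.
So habil → haunbil.

haunbil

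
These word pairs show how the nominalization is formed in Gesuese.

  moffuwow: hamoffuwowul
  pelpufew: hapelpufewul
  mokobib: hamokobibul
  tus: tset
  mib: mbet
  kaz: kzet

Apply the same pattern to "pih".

phet

"pih" has 1 vowel. The stems with 1 vowel (tus → tset, mib → mbet, kaz → kzet) delete the last vowel and add -et.
The other pattern: stems with 3 vowels add ha- … -ul around the stem.
So pih → phet.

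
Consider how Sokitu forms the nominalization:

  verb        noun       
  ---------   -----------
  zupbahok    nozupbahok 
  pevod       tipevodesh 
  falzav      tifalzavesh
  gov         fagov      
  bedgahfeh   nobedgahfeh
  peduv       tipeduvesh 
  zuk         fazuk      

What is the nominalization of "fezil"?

tifezilesh

gov and falzav both end in -v yet inflect differently (fagov, tifalzavesh), so the final letter is not what conditions the rule; the number of vowels is.
"fezil" has 2 vowels. The stems with 2 vowels (pevod → tipevodesh, falzav → tifalzavesh, peduv → tipeduvesh) add ti- … -esh around the stem.
The other patterns: stems with 1 vowel add the prefix fa-; stems with 3 vowels add the prefix no-.
So fezil → tifezilesh.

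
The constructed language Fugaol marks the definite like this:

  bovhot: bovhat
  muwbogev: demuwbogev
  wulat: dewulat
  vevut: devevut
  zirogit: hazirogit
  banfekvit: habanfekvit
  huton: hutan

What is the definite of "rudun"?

bovhot and banfekvit both end in -t yet inflect differently (bovhat, habanfekvit), so the final letter is not what conditions the rule; the last vowel is.
"rudun" has last vowel 'u'. The one such stem in the data (vevut → devevut) adds the prefix de-, so the same rule applies.
The other patterns: stems whose last vowel is 'o' change the last vowel to 'a'; stems whose last vowel is 'i' add the prefix ha-.
So rudun → derudun.

derudun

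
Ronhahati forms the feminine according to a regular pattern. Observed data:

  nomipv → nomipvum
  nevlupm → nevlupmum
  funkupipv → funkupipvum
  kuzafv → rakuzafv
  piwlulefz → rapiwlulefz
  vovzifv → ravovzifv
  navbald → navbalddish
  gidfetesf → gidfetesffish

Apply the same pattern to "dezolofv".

"dezolofv" has second-to-last letter 'f'. The stems whose second-to-last letter is 'f' (kuzafv → rakuzafv, piwlulefz → rapiwlulefz, vovzifv → ravovzifv) add the prefix ra-.
The other patterns: stems whose second-to-last letter is 'p' add -um; stems whose second-to-last letter is 'l' or 's' double the final consonant and add -ish.
So dezolofv → radezolofv.

radezolofv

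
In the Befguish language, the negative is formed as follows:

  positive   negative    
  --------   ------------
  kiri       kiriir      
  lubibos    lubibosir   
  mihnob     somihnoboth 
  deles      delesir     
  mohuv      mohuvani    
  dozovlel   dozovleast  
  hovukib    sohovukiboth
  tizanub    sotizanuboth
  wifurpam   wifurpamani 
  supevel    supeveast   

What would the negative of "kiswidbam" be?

mohuv and tizanub both have last vowel 'u' yet inflect differently (mohuvani, sotizanuboth), so the last vowel is not what conditions the rule; the final letter is.
"kiswidbam" ends in -m. The one such stem in the data (wifurpam → wifurpamani) adds -ani, so the same rule applies.
The other patterns: stems ending in -l drop the final letter and add -ast; stems ending in -b add so- … -oth around the stem; stems ending in -i or -s add -ir.
So kiswidbam → kiswidbamani.

kiswidbamani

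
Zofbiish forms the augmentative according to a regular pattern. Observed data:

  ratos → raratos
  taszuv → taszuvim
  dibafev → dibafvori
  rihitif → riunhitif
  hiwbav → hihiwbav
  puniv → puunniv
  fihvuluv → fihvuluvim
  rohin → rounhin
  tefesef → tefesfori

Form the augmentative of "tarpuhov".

tatarpuhov

taszuv and puniv both end in -v yet inflect differently (taszuvim, puunniv), so the final letter is not what conditions the rule; the last vowel is.
"tarpuhov" has last vowel 'o'. The one such stem in the data (ratos → raratos) repeats the first consonant+vowel as a prefix (as does hiwbav), so the same rule applies.
So tarpuhov → tatarpuhov.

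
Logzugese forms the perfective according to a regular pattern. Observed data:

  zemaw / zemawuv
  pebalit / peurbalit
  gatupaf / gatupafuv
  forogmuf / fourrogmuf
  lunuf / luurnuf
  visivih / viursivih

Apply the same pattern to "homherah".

homherahuv

gatupaf and forogmuf both end in -f yet inflect differently (gatupafuv, fourrogmuf), so the final letter is not what conditions the rule; the last vowel is.
"homherah" has last vowel 'a'. The stems whose last vowel is 'a' (zemaw → zemawuv, gatupaf → gatupafuv) add -uv.
So homherah → homherahuv.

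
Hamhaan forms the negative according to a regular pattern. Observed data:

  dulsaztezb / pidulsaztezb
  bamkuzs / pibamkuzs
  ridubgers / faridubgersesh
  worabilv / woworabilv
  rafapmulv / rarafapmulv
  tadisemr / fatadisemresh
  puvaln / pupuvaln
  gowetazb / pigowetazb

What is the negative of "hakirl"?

fahakirlesh

bamkuzs and ridubgers both end in -s yet inflect differently (pibamkuzs, faridubgersesh), so the final letter is not what conditions the rule; the second-to-last letter is.
"hakirl" has second-to-last letter 'r'. The one such stem in the data (ridubgers → faridubgersesh) adds fa- … -esh around the stem, so the same rule applies.
The other patterns: stems whose second-to-last letter is 'z' add the prefix pi-; stems whose second-to-last letter is 'l' repeat the first consonant+vowel as a prefix.
So hakirl → fahakirlesh.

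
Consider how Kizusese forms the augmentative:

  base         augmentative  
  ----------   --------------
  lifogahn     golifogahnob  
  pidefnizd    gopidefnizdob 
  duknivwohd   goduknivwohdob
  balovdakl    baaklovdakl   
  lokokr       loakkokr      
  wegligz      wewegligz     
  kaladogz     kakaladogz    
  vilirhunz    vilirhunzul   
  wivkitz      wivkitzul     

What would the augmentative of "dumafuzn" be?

wegligz and vilirhunz both end in -z yet inflect differently (wewegligz, vilirhunzul), so the final letter is not what conditions the rule; the second-to-last letter is.
"dumafuzn" has second-to-last letter 'z'. The one such stem in the data (pidefnizd → gopidefnizdob) adds go- … -ob around the stem, so the same rule applies.
The other patterns: stems whose second-to-last letter is 'k' insert -ak- after the first vowel; stems whose second-to-last letter is 'g' repeat the first consonant+vowel as a prefix; stems whose second-to-last letter is 'n' or 't' add -ul.
So dumafuzn → godumafuznob.

godumafuznob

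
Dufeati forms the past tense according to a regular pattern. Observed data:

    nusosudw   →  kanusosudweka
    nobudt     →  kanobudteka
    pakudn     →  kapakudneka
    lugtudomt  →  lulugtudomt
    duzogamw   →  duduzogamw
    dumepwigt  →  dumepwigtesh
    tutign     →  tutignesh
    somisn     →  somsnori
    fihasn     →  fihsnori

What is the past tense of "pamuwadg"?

kapamuwadgeka

nobudt and lugtudomt both end in -t yet inflect differently (kanobudteka, lulugtudomt), so the final letter is not what conditions the rule; the second-to-last letter is.
"pamuwadg" has second-to-last letter 'd'. The stems whose second-to-last letter is 'd' (nusosudw → kanusosudweka, nobudt → kanobudteka, pakudn → kapakudneka) add ka- … -eka around the stem.
So pamuwadg → kapamuwadgeka.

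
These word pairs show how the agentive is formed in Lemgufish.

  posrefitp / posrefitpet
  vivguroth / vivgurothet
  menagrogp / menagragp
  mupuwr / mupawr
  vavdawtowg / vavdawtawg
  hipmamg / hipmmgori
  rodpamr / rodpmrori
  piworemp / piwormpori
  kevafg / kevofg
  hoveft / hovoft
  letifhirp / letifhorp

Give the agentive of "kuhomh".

posrefitp and menagrogp both end in -p yet inflect differently (posrefitpet, menagragp), so the final letter is not what conditions the rule; the second-to-last letter is.
"kuhomh" has second-to-last letter 'm'. The stems whose second-to-last letter is 'm' (hipmamg → hipmmgori, rodpamr → rodpmrori, piworemp → piwormpori) delete the last vowel and add -ori.
The other patterns: stems whose second-to-last letter is 't' add -et; stems whose second-to-last letter is 'g' or 'w' change the last vowel to 'a'; stems whose second-to-last letter is 'f' or 'r' change the last vowel to 'o'.
So kuhomh → kuhmhori.

kuhmhori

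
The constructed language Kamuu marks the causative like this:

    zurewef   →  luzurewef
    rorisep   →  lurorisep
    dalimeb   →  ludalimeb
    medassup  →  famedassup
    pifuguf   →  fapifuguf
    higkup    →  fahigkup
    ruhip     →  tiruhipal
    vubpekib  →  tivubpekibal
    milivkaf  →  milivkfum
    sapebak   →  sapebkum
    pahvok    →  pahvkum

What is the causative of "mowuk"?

famowuk

rorisep and medassup both end in -p yet inflect differently (lurorisep, famedassup), so the final letter is not what conditions the rule; the last vowel is.
"mowuk" has last vowel 'u'. The stems whose last vowel is 'u' (medassup → famedassup, pifuguf → fapifuguf, higkup → fahigkup) add the prefix fa-.
So mowuk → famowuk.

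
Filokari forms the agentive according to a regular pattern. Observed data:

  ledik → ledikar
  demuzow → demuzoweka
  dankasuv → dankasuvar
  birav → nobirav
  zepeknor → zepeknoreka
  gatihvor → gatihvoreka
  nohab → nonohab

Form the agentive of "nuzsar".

"nuzsar" has last vowel 'a'. The stems whose last vowel is 'a' (nohab → nonohab, birav → nobirav) add the prefix no-.
The other patterns: stems whose last vowel is 'o' add -eka; stems whose last vowel is 'i' or 'u' add -ar.
So nuzsar → nonuzsar.

nonuzsar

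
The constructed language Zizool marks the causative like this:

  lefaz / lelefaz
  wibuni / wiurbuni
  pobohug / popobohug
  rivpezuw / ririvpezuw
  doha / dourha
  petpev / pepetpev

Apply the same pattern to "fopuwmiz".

lefaz and doha both have last vowel 'a' yet inflect differently (lelefaz, dourha), so the last vowel is not what conditions the rule; whether the stem ends in a vowel or a consonant is.
"fopuwmiz" ends in a consonant. The stems ending in a consonant (petpev → pepetpev, pobohug → popobohug, lefaz → lelefaz) repeat the first consonant+vowel as a prefix.
The other pattern: stems ending in a vowel insert -ur- after the first vowel.
So fopuwmiz → fofopuwmiz.

fofopuwmiz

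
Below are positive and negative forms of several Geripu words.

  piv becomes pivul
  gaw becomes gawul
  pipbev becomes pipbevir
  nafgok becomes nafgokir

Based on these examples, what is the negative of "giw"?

giwul

piv and pipbev both end in -v yet inflect differently (pivul, pipbevir), so the final letter is not what conditions the rule; the number of vowels is.
"giw" has 1 vowel. The stems with 1 vowel (piv → pivul, gaw → gawul) add -ul.
The other pattern: stems with 2 vowels add -ir.
So giw → giwul.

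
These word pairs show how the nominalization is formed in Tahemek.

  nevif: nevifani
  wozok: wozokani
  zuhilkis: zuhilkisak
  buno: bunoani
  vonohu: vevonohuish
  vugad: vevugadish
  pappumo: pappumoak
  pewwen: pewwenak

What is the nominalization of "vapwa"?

vevapwaish

"vapwa" begins with v-. The stems beginning with v- (vugad → vevugadish, vonohu → vevonohuish) add ve- … -ish around the stem.
The other patterns: stems beginning with p- or z- add -ak; stems beginning with b-, n- or w- add -ani.
So vapwa → vevapwaish.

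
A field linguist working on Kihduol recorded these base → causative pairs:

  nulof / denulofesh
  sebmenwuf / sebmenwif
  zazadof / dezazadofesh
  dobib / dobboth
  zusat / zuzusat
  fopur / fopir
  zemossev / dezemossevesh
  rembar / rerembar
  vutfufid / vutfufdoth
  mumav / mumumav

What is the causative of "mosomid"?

"mosomid" has last vowel 'i'. The stems whose last vowel is 'i' (dobib → dobboth, vutfufid → vutfufdoth) delete the last vowel and add -oth.
The other patterns: stems whose last vowel is 'u' change the last vowel to 'i'; stems whose last vowel is 'a' repeat the first consonant+vowel as a prefix; stems whose last vowel is 'e' or 'o' add de- … -esh around the stem.
So mosomid → mosomdoth.

mosomdoth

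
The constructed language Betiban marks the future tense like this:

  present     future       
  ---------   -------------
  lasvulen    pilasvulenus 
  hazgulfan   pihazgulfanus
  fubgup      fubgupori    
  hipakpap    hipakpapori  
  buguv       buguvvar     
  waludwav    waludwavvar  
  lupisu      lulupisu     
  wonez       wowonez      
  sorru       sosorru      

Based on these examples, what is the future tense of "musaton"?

"musaton" ends in -n. The stems ending in -n (lasvulen → pilasvulenus, hazgulfan → pihazgulfanus) add pi- … -us around the stem.
So musaton → pimusatonus.

pimusatonus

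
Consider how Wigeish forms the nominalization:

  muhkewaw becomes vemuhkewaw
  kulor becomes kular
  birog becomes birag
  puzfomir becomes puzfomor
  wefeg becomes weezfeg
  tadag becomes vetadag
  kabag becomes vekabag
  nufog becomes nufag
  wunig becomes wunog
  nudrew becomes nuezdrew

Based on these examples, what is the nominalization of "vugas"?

vevugas

kabag and wefeg both end in -g yet inflect differently (vekabag, weezfeg), so the final letter is not what conditions the rule; the last vowel is.
"vugas" has last vowel 'a'. The stems whose last vowel is 'a' (kabag → vekabag, muhkewaw → vemuhkewaw, tadag → vetadag) add the prefix ve-.
The other patterns: stems whose last vowel is 'e' insert -ez- after the first vowel; stems whose last vowel is 'i' change the last vowel to 'o'; stems whose last vowel is 'o' change the last vowel to 'a'.
So vugas → vevugas.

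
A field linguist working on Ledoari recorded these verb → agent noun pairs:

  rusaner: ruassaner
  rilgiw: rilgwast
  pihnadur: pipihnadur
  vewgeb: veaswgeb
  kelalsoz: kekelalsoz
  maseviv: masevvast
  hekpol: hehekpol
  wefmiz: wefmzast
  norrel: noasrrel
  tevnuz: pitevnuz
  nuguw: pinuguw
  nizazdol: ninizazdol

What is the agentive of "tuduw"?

tevnuz and kelalsoz both end in -z yet inflect differently (pitevnuz, kekelalsoz), so the final letter is not what conditions the rule; the last vowel is.
"tuduw" has last vowel 'u'. The stems whose last vowel is 'u' (pihnadur → pipihnadur, nuguw → pinuguw, tevnuz → pitevnuz) add the prefix pi-.
The other patterns: stems whose last vowel is 'o' repeat the first consonant+vowel as a prefix; stems whose last vowel is 'i' delete the last vowel and add -ast; stems whose last vowel is 'e' insert -as- after the first vowel.
So tuduw → pituduw.

pituduw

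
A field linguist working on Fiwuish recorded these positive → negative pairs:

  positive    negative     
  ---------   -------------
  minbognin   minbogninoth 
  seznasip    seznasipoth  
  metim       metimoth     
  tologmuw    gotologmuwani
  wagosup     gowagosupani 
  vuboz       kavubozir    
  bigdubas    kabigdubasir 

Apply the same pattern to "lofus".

"lofus" has last vowel 'u'. The stems whose last vowel is 'u' (tologmuw → gotologmuwani, wagosup → gowagosupani) add go- … -ani around the stem.
The other patterns: stems whose last vowel is 'i' add -oth; stems whose last vowel is 'a' or 'o' add ka- … -ir around the stem.
So lofus → golofusani.

golofusani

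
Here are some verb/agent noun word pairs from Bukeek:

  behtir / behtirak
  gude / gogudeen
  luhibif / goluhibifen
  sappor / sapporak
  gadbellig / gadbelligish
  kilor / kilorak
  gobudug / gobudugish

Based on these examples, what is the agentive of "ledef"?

goledefen

gadbellig and behtir both have last vowel 'i' yet inflect differently (gadbelligish, behtirak), so the last vowel is not what conditions the rule; the final letter is.
"ledef" ends in -f. The one such stem in the data (luhibif → goluhibifen) adds go- … -en around the stem, so the same rule applies.
The other patterns: stems ending in -g add -ish; stems ending in -r add -ak.
So ledef → goledefen.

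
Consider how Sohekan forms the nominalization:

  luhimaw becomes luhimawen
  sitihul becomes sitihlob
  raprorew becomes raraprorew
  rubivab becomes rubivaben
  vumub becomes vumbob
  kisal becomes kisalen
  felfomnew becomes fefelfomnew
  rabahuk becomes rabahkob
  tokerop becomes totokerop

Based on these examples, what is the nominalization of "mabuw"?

mabwob

kisal and sitihul both end in -l yet inflect differently (kisalen, sitihlob), so the final letter is not what conditions the rule; the last vowel is.
"mabuw" has last vowel 'u'. The stems whose last vowel is 'u' (rabahuk → rabahkob, sitihul → sitihlob, vumub → vumbob) delete the last vowel and add -ob.
The other patterns: stems whose last vowel is 'a' add -en; stems whose last vowel is 'e' or 'o' repeat the first consonant+vowel as a prefix.
So mabuw → mabwob.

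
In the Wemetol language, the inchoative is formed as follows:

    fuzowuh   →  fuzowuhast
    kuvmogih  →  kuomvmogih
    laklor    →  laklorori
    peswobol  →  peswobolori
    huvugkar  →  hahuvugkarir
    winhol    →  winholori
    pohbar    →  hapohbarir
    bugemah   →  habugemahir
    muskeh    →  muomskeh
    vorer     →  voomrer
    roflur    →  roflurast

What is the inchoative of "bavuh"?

bavuhast

laklor and roflur both end in -r yet inflect differently (laklorori, roflurast), so the final letter is not what conditions the rule; the last vowel is.
"bavuh" has last vowel 'u'. The stems whose last vowel is 'u' (fuzowuh → fuzowuhast, roflur → roflurast) add -ast.
The other patterns: stems whose last vowel is 'o' add -ori; stems whose last vowel is 'a' add ha- … -ir around the stem; stems whose last vowel is 'e' or 'i' insert -om- after the first vowel.
So bavuh → bavuhast.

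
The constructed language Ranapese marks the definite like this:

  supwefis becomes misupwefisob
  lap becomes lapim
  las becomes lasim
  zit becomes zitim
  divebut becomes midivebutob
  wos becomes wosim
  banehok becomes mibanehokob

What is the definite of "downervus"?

"downervus" has 3 vowels. The stems with 3 vowels (banehok → mibanehokob, divebut → midivebutob, supwefis → misupwefisob) add mi- … -ob around the stem.
So downervus → midownervusob.

midownervusob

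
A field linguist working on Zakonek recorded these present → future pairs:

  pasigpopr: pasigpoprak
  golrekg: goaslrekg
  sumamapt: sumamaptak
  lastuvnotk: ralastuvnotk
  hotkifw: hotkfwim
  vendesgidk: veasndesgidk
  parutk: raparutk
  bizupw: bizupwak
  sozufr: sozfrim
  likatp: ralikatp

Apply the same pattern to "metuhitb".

pasigpopr and sozufr both end in -r yet inflect differently (pasigpoprak, sozfrim), so the final letter is not what conditions the rule; the second-to-last letter is.
"metuhitb" has second-to-last letter 't'. The stems whose second-to-last letter is 't' (parutk → raparutk, likatp → ralikatp, lastuvnotk → ralastuvnotk) add the prefix ra-.
So metuhitb → rametuhitb.

rametuhitb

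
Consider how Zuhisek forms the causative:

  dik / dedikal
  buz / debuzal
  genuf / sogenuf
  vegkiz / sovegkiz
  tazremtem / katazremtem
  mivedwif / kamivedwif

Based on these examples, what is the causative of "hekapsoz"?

kahekapsoz

buz and vegkiz both end in -z yet inflect differently (debuzal, sovegkiz), so the final letter is not what conditions the rule; the number of vowels is.
"hekapsoz" has 3 vowels. The stems with 3 vowels (tazremtem → katazremtem, mivedwif → kamivedwif) add the prefix ka-.
The other patterns: stems with 1 vowel add de- … -al around the stem; stems with 2 vowels add the prefix so-.
So hekapsoz → kahekapsoz.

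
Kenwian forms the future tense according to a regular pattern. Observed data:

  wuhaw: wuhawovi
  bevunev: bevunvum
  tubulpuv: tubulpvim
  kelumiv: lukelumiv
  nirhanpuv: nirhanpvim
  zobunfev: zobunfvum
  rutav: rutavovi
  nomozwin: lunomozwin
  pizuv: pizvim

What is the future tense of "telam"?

rutav and kelumiv both end in -v yet inflect differently (rutavovi, lukelumiv), so the final letter is not what conditions the rule; the last vowel is.
"telam" has last vowel 'a'. The stems whose last vowel is 'a' (wuhaw → wuhawovi, rutav → rutavovi) add -ovi.
The other patterns: stems whose last vowel is 'i' add the prefix lu-; stems whose last vowel is 'e' delete the last vowel and add -um; stems whose last vowel is 'u' delete the last vowel and add -im.
So telam → telamovi.

telamovi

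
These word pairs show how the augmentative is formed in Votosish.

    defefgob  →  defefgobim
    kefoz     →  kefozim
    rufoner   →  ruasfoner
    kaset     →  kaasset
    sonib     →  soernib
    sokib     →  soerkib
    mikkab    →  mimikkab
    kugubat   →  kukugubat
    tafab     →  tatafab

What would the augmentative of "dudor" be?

dudorim

defefgob and sonib both end in -b yet inflect differently (defefgobim, soernib), so the final letter is not what conditions the rule; the last vowel is.
"dudor" has last vowel 'o'. The stems whose last vowel is 'o' (defefgob → defefgobim, kefoz → kefozim) add -im.
The other patterns: stems whose last vowel is 'e' insert -as- after the first vowel; stems whose last vowel is 'i' insert -er- after the first vowel; stems whose last vowel is 'a' repeat the first consonant+vowel as a prefix.
So dudor → dudorim.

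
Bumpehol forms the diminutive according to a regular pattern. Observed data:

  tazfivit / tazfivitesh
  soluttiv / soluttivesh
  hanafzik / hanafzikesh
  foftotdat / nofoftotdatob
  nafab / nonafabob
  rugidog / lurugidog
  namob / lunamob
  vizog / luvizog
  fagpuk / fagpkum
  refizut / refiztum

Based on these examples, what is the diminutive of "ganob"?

luganob

tazfivit and foftotdat both end in -t yet inflect differently (tazfivitesh, nofoftotdatob), so the final letter is not what conditions the rule; the last vowel is.
"ganob" has last vowel 'o'. The stems whose last vowel is 'o' (rugidog → lurugidog, namob → lunamob, vizog → luvizog) add the prefix lu-.
The other patterns: stems whose last vowel is 'i' add -esh; stems whose last vowel is 'a' add no- … -ob around the stem; stems whose last vowel is 'u' delete the last vowel and add -um.
So ganob → luganob.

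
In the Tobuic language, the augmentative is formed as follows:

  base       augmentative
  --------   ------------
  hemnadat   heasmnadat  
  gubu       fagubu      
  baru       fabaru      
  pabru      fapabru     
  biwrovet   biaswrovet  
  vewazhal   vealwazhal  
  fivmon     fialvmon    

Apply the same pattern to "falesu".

fafalesu

hemnadat and vewazhal both have last vowel 'a' yet inflect differently (heasmnadat, vealwazhal), so the last vowel is not what conditions the rule; the final letter is.
"falesu" ends in -u. The stems ending in -u (baru → fabaru, gubu → fagubu, pabru → fapabru) add the prefix fa-.
The other patterns: stems ending in -t insert -as- after the first vowel; stems ending in -l or -n insert -al- after the first vowel.
So falesu → fafalesu.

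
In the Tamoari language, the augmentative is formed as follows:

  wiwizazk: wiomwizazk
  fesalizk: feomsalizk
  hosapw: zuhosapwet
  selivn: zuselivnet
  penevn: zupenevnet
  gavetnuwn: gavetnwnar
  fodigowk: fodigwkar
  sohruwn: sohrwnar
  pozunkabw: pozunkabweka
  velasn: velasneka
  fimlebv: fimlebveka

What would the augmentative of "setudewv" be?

selivn and gavetnuwn both end in -n yet inflect differently (zuselivnet, gavetnwnar), so the final letter is not what conditions the rule; the second-to-last letter is.
"setudewv" has second-to-last letter 'w'. The stems whose second-to-last letter is 'w' (gavetnuwn → gavetnwnar, fodigowk → fodigwkar, sohruwn → sohrwnar) delete the last vowel and add -ar.
So setudewv → setudwvar.

setudwvar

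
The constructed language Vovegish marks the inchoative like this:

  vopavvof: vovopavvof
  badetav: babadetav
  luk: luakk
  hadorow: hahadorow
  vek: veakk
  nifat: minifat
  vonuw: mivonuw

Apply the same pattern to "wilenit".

vonuw and hadorow both end in -w yet inflect differently (mivonuw, hahadorow), so the final letter is not what conditions the rule; the number of vowels is.
"wilenit" has 3 vowels. The stems with 3 vowels (badetav → babadetav, hadorow → hahadorow, vopavvof → vovopavvof) repeat the first consonant+vowel as a prefix.
The other patterns: stems with 1 vowel insert -ak- after the first vowel; stems with 2 vowels add the prefix mi-.
So wilenit → wiwilenit.

wiwilenit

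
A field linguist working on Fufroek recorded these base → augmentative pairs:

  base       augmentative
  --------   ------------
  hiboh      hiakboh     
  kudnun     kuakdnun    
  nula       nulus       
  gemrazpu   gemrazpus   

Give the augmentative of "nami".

namus

kudnun and gemrazpu both have last vowel 'u' yet inflect differently (kuakdnun, gemrazpus), so the last vowel is not what conditions the rule; whether the stem ends in a vowel or a consonant is.
"nami" ends in a vowel. The stems ending in a vowel (nula → nulus, gemrazpu → gemrazpus) drop the final letter and add -us.
The other pattern: stems ending in a consonant insert -ak- after the first vowel.
So nami → namus.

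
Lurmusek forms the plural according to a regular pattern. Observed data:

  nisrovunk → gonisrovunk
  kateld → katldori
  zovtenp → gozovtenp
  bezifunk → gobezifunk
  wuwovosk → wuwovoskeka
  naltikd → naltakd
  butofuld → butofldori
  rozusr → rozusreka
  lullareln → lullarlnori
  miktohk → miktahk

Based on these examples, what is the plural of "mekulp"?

"mekulp" has second-to-last letter 'l'. The stems whose second-to-last letter is 'l' (lullareln → lullarlnori, butofuld → butofldori, kateld → katldori) delete the last vowel and add -ori.
The other patterns: stems whose second-to-last letter is 's' add -eka; stems whose second-to-last letter is 'n' add the prefix go-; stems whose second-to-last letter is 'h' or 'k' change the last vowel to 'a'.
So mekulp → meklpori.

meklpori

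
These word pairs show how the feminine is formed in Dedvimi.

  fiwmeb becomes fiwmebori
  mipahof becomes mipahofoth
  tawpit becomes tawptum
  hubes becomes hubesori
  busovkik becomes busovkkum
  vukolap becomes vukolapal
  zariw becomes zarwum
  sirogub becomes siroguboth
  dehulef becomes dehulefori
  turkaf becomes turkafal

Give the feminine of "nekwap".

"nekwap" has last vowel 'a'. The stems whose last vowel is 'a' (vukolap → vukolapal, turkaf → turkafal) add -al.
So nekwap → nekwapal.

nekwapal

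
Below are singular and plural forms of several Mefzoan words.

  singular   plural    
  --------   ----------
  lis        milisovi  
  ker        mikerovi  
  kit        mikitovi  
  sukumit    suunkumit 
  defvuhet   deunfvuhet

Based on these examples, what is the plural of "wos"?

miwosovi

kit and sukumit both end in -t yet inflect differently (mikitovi, suunkumit), so the final letter is not what conditions the rule; the number of vowels is.
"wos" has 1 vowel. The stems with 1 vowel (lis → milisovi, ker → mikerovi, kit → mikitovi) add mi- … -ovi around the stem.
So wos → miwosovi.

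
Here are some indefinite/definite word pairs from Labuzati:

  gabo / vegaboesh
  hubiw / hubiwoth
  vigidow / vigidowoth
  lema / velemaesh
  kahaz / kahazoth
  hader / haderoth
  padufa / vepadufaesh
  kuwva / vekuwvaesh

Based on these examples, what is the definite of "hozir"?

hoziroth

vigidow and gabo both have last vowel 'o' yet inflect differently (vigidowoth, vegaboesh), so the last vowel is not what conditions the rule; whether the stem ends in a vowel or a consonant is.
"hozir" ends in a consonant. The stems ending in a consonant (vigidow → vigidowoth, hubiw → hubiwoth, kahaz → kahazoth) add -oth.
So hozir → hoziroth.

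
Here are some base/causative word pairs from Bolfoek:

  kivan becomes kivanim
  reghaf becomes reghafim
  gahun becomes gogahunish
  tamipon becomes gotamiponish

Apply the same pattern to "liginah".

liginahim

"liginah" has last vowel 'a'. The stems whose last vowel is 'a' (kivan → kivanim, reghaf → reghafim) add -im.
So liginah → liginahim.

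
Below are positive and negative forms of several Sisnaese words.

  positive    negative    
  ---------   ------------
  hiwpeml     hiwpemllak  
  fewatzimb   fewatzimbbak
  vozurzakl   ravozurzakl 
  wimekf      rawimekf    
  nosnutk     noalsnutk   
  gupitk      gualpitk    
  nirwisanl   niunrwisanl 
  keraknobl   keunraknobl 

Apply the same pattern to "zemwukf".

"zemwukf" has second-to-last letter 'k'. The stems whose second-to-last letter is 'k' (vozurzakl → ravozurzakl, wimekf → rawimekf) add the prefix ra-.
So zemwukf → razemwukf.

razemwukf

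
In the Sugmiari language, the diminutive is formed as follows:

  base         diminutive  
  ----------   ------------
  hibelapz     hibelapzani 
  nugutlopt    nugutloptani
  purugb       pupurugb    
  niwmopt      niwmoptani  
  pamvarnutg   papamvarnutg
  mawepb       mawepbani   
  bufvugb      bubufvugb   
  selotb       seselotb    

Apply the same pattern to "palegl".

mawepb and purugb both end in -b yet inflect differently (mawepbani, pupurugb), so the final letter is not what conditions the rule; the second-to-last letter is.
"palegl" has second-to-last letter 'g'. The stems whose second-to-last letter is 'g' (purugb → pupurugb, bufvugb → bubufvugb) repeat the first consonant+vowel as a prefix.
So palegl → papalegl.

papalegl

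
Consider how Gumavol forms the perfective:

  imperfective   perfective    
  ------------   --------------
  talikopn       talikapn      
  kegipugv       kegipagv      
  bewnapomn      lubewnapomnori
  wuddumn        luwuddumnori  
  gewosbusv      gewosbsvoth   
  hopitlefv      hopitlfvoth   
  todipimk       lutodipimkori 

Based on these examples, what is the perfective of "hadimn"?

gewosbusv and kegipugv both end in -v yet inflect differently (gewosbsvoth, kegipagv), so the final letter is not what conditions the rule; the second-to-last letter is.
"hadimn" has second-to-last letter 'm'. The stems whose second-to-last letter is 'm' (wuddumn → luwuddumnori, todipimk → lutodipimkori, bewnapomn → lubewnapomnori) add lu- … -ori around the stem.
The other patterns: stems whose second-to-last letter is 'f' or 's' delete the last vowel and add -oth; stems whose second-to-last letter is 'g' or 'p' change the last vowel to 'a'.
So hadimn → luhadimnori.

luhadimnori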